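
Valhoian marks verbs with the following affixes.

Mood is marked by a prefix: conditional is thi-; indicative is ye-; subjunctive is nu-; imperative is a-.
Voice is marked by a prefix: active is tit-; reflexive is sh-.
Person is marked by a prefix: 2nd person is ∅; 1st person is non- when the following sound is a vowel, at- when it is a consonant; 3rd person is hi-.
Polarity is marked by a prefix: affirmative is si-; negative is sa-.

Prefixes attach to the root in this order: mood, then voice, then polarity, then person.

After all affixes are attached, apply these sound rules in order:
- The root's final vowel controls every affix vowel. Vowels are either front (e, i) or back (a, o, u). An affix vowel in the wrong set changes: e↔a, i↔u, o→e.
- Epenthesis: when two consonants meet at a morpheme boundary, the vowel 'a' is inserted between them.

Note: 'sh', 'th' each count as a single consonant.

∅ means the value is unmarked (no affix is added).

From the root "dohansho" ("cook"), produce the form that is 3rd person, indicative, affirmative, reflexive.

Attach mood indicative ye- → yedohansho.
Attach voice reflexive sh- → shyedohansho.
Attach polarity affirmative si- → sishyedohansho.
Attach person 3rd person hi- → hisishyedohansho.
Apply vowel harmony: hisishyedohansho → husushyadohansho.
Apply epenthesis: husushyadohansho → husushayadohansho.

husushayadohansho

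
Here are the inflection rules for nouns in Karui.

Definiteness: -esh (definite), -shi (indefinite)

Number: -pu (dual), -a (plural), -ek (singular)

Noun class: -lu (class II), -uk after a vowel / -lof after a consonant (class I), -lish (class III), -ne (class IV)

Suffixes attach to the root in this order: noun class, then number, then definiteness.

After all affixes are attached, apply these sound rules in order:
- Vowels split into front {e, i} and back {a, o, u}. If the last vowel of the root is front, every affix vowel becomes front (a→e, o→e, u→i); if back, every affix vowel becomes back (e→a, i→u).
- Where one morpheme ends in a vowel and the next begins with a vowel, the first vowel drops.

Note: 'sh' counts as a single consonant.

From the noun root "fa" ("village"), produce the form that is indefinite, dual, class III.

falushpushu

Attach noun class class III -lish → falish.
Attach number dual -pu → falishpu.
Attach definiteness indefinite -shi → falishpushi.
Apply vowel harmony: falishpushi → falushpushu.
Vowel deletion: no change.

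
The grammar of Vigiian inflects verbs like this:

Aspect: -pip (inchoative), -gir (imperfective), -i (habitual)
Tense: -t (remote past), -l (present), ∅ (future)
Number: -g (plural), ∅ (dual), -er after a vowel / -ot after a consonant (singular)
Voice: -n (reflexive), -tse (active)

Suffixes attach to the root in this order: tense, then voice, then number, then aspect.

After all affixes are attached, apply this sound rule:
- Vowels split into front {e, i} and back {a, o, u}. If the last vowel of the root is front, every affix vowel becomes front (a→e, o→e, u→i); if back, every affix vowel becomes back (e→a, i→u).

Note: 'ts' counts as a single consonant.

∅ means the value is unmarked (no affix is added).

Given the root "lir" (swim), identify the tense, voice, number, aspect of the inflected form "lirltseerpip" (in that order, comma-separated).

present, active, singular, inchoative

Segment: lir-l-tse-er-pip.
tense: -l → present.
voice: -tse → active.
number: -er/ot → singular.
aspect: -pip → inchoative.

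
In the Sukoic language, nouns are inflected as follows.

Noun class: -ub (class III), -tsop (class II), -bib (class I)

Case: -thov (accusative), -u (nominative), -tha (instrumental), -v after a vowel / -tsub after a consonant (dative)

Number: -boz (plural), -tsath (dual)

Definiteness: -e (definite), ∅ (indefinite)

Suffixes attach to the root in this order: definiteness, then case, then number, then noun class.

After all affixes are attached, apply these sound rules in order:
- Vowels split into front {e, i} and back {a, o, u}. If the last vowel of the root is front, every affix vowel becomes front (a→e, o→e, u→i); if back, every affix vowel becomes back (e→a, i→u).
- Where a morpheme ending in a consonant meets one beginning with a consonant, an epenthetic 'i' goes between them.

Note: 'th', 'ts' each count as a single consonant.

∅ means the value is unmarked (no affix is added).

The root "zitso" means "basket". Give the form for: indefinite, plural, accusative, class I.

definiteness = indefinite: zero marking, form stays zitso.
Attach case accusative -thov → zitsothov.
Attach number plural -boz → zitsothovboz.
Attach noun class class I -bib → zitsothovbozbib.
Apply vowel harmony: zitsothovbozbib → zitsothovbozbub.
Apply epenthesis: zitsothovbozbub → zitsothovibozibub.

zitsothovibozibub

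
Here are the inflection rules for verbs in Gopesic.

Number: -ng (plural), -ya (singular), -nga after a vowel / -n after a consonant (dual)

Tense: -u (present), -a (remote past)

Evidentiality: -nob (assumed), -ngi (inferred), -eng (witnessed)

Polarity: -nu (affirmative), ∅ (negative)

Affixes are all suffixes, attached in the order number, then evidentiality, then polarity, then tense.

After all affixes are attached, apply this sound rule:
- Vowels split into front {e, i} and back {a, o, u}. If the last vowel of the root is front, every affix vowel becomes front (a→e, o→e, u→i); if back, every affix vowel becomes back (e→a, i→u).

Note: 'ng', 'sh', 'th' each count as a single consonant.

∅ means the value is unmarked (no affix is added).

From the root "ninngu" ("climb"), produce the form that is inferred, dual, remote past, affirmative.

ninngungangunua

Attach number dual -nga (after vowel 'u') → ninngunga.
Attach evidentiality inferred -ngi → ninngungangi.
Attach polarity affirmative -nu → ninngunganginu.
Attach tense remote past -a → ninngunganginua.
Apply vowel harmony: ninngunganginua → ninngungangunua.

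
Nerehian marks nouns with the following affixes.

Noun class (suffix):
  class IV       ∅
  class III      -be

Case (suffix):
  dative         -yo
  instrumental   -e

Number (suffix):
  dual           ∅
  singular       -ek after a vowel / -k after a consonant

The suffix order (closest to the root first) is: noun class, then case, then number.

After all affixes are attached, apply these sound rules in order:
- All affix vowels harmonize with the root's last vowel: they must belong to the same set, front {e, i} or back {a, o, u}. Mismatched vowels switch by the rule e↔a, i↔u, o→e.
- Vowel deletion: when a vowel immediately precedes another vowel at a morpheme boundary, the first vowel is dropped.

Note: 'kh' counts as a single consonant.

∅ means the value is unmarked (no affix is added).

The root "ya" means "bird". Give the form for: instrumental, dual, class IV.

ya

noun class = class IV: zero marking, form stays ya.
Attach case instrumental -e → yae.
number = dual: zero marking, form stays yae.
Apply vowel harmony: yae → yaa.
Apply vowel deletion: yaa → ya.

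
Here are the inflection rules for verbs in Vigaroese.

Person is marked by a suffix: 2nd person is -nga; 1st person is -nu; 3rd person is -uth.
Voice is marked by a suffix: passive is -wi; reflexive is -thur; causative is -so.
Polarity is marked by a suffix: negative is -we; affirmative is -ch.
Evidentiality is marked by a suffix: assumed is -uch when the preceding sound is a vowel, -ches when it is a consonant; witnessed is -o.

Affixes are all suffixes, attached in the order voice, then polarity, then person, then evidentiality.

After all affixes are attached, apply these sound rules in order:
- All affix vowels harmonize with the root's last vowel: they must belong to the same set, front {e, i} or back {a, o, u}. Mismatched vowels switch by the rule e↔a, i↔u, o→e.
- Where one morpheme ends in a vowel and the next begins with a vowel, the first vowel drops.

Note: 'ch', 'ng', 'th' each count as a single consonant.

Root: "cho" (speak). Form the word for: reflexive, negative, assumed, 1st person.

Attach voice reflexive -thur → chothur.
Attach polarity negative -we → chothurwe.
Attach person 1st person -nu → chothurwenu.
Attach evidentiality assumed -uch (after vowel 'u') → chothurwenuuch.
Apply vowel harmony: chothurwenuuch → chothurwanuuch.
Apply vowel deletion: chothurwanuuch → chothurwanuch.

chothurwanuch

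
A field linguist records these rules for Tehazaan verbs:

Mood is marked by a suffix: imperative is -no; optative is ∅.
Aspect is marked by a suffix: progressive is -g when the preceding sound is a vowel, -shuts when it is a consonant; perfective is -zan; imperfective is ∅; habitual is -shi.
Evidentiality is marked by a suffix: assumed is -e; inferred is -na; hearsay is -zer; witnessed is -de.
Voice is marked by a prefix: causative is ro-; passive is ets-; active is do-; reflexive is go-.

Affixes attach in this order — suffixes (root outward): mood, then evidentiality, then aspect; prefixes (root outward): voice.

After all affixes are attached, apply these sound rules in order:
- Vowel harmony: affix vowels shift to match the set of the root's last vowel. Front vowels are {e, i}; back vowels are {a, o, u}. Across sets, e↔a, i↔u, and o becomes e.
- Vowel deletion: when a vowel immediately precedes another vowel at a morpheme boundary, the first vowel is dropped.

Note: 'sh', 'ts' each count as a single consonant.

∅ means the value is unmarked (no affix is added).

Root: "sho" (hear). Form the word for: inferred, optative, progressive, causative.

mood = optative: zero marking, form stays sho.
Attach voice causative ro- → rosho.
Attach evidentiality inferred -na → roshona.
Attach aspect progressive -g (after vowel 'a') → roshonag.
Vowel harmony: no change.
Vowel deletion: no change.

roshonag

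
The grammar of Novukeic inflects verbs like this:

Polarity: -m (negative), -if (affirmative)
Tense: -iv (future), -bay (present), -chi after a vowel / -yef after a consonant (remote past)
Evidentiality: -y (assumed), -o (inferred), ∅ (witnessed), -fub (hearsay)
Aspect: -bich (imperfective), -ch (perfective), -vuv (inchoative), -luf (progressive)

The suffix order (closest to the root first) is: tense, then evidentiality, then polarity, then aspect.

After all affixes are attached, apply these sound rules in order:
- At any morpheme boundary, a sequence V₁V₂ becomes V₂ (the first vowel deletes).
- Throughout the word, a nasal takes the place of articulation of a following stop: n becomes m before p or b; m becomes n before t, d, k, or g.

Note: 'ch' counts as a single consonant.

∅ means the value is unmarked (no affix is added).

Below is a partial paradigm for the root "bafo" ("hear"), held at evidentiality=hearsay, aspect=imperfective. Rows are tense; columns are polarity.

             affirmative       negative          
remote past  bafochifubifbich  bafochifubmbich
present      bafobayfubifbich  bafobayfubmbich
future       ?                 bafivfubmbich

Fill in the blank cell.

bafivfubifbich

Attach tense future -iv → bafoiv.
Attach evidentiality hearsay -fub → bafoivfub.
Attach polarity affirmative -if → bafoivfubif.
Attach aspect imperfective -bich → bafoivfubifbich.
Apply vowel deletion: bafoivfubifbich → bafivfubifbich.
Nasal assimilation: no change.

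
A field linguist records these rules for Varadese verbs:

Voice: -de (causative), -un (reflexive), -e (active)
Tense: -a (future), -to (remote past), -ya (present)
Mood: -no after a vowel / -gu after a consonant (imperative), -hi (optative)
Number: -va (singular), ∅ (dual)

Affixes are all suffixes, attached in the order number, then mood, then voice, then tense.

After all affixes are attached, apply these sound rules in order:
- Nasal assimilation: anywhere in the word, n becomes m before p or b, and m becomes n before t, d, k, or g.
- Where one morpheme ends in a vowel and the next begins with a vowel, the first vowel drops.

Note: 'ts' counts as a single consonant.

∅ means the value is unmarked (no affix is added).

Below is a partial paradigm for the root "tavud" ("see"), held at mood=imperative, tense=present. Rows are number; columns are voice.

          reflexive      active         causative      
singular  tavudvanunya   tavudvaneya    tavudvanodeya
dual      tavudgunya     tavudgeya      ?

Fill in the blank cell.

tavudgudeya

number = dual: zero marking, form stays tavud.
Attach mood imperative -gu (after consonant 'd') → tavudgu.
Attach voice causative -de → tavudgude.
Attach tense present -ya → tavudgudeya.
Nasal assimilation: no change.
Vowel deletion: no change.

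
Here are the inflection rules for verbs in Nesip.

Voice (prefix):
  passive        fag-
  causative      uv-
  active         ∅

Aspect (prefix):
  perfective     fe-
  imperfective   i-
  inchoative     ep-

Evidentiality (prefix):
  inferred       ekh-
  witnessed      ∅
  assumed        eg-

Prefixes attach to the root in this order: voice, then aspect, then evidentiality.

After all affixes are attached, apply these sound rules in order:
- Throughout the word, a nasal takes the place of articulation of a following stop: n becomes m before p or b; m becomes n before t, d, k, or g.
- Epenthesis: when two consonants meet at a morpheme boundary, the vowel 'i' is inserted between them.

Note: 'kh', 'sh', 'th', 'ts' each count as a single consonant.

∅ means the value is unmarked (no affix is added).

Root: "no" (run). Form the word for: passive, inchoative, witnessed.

Attach voice passive fag- → fagno.
Attach aspect inchoative ep- → epfagno.
evidentiality = witnessed: zero marking, form stays epfagno.
Nasal assimilation: no change.
Apply epenthesis: epfagno → epifagino.

epifagino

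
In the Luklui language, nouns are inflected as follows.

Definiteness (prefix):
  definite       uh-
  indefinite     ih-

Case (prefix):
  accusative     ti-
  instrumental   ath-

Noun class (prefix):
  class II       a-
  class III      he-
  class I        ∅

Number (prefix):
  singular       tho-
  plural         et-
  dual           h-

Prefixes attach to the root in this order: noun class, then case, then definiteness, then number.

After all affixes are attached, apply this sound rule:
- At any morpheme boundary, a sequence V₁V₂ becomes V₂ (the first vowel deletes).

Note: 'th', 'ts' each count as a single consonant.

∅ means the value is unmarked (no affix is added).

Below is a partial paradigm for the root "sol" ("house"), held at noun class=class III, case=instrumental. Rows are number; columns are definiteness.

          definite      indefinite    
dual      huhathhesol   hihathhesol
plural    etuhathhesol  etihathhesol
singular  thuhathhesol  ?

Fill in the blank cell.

thihathhesol

Attach noun class class III he- → hesol.
Attach case instrumental ath- → athhesol.
Attach definiteness indefinite ih- → ihathhesol.
Attach number singular tho- → thoihathhesol.
Apply vowel deletion: thoihathhesol → thihathhesol.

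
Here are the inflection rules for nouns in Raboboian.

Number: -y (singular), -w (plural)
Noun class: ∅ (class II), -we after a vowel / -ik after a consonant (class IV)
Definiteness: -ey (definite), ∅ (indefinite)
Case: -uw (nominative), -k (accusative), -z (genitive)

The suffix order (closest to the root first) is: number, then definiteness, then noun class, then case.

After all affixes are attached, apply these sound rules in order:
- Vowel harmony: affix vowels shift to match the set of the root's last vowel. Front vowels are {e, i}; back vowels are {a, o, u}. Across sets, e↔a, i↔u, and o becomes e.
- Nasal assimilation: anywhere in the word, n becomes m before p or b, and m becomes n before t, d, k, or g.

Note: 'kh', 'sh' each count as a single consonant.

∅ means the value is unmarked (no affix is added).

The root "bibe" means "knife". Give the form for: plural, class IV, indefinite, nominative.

Attach number plural -w → bibew.
definiteness = indefinite: zero marking, form stays bibew.
Attach noun class class IV -ik (after consonant 'w') → bibewik.
Attach case nominative -uw → bibewikuw.
Apply vowel harmony: bibewikuw → bibewikiw.
Nasal assimilation: no change.

bibewikiw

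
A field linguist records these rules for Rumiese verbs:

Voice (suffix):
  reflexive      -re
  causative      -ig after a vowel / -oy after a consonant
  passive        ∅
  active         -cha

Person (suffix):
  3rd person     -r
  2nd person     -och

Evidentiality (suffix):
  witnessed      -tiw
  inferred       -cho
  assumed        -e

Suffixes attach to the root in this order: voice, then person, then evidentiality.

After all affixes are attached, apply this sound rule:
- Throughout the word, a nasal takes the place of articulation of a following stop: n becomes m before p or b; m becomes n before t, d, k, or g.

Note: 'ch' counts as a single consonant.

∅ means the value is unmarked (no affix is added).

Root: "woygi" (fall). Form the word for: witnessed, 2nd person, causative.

woygiigochtiw

Attach voice causative -ig (after vowel 'i') → woygiig.
Attach person 2nd person -och → woygiigoch.
Attach evidentiality witnessed -tiw → woygiigochtiw.
Nasal assimilation: no change.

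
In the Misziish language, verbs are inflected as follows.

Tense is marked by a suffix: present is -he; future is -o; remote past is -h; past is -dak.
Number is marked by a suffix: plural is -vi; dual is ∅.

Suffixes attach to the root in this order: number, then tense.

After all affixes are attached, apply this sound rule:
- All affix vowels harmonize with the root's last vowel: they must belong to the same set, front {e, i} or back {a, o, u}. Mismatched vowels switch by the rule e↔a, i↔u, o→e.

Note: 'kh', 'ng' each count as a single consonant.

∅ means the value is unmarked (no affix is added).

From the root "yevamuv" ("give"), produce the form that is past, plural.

Attach number plural -vi → yevamuvvi.
Attach tense past -dak → yevamuvvidak.
Apply vowel harmony: yevamuvvidak → yevamuvvudak.

yevamuvvudak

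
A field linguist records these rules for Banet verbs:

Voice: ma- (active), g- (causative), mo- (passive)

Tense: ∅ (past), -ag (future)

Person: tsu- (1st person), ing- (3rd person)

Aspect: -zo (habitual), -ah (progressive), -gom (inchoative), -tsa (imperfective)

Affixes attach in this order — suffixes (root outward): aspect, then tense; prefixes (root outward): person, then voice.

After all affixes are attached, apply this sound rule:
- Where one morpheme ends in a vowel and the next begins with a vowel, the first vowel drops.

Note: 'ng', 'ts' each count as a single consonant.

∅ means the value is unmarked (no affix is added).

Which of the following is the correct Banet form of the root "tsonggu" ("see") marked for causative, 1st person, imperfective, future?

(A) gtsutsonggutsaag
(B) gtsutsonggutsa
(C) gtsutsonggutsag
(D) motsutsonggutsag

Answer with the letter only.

C

Attach person 1st person tsu- → tsutsonggu.
Attach voice causative g- → gtsutsonggu.
Attach aspect imperfective -tsa → gtsutsonggutsa.
Attach tense future -ag → gtsutsonggutsaag.
Apply vowel deletion: gtsutsonggutsaag → gtsutsonggutsag.
So the correct form is gtsutsonggutsag, option (C).
(D) motsutsonggutsag is wrong: it uses passive instead of causative for voice.
(B) gtsutsonggutsa is wrong: it uses past instead of future for tense.
(A) gtsutsonggutsaag is wrong: it fails to apply the sound rule(s).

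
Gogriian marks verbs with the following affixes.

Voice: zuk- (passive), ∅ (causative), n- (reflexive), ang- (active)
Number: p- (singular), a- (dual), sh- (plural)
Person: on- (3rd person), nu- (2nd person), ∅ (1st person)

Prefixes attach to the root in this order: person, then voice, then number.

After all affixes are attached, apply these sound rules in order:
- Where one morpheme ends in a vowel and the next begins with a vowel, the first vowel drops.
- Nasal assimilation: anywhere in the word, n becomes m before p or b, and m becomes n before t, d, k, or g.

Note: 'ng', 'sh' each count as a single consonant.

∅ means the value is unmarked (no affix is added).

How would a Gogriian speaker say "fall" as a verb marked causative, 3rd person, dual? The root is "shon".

onshon

Attach person 3rd person on- → onshon.
voice = causative: zero marking, form stays onshon.
Attach number dual a- → aonshon.
Apply vowel deletion: aonshon → onshon.
Nasal assimilation: no change.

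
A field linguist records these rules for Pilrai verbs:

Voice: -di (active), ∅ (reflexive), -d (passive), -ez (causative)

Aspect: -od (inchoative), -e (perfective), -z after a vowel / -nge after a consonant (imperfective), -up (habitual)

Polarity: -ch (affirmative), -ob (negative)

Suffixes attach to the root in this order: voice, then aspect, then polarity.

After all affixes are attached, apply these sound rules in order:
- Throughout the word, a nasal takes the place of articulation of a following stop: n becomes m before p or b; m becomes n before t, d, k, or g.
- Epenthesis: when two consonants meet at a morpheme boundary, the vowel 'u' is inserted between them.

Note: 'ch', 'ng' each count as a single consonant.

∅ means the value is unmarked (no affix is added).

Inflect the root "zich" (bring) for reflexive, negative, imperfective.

zichungeob

voice = reflexive: zero marking, form stays zich.
Attach aspect imperfective -nge (after consonant 'ch') → zichnge.
Attach polarity negative -ob → zichngeob.
Nasal assimilation: no change.
Apply epenthesis: zichngeob → zichungeob.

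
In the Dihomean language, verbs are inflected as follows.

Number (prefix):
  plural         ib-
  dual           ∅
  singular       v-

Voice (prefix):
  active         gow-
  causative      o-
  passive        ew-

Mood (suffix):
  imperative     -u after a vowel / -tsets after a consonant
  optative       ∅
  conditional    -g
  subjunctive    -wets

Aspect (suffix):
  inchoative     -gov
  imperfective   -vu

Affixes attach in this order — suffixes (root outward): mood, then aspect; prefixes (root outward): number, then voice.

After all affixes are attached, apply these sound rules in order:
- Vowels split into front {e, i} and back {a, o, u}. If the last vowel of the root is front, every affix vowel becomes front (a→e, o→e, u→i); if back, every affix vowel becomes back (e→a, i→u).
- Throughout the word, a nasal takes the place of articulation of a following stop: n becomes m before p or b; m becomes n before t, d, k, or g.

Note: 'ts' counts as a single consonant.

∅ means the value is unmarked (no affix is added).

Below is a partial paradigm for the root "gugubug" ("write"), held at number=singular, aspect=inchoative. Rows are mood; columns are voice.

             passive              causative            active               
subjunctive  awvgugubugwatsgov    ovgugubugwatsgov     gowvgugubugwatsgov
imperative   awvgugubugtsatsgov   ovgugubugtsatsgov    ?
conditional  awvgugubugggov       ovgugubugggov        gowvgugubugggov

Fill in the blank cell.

gowvgugubugtsatsgov

Attach mood imperative -tsets (after consonant 'g') → gugubugtsets.
Attach number singular v- → vgugubugtsets.
Attach aspect inchoative -gov → vgugubugtsetsgov.
Attach voice active gow- → gowvgugubugtsetsgov.
Apply vowel harmony: gowvgugubugtsetsgov → gowvgugubugtsatsgov.
Nasal assimilation: no change.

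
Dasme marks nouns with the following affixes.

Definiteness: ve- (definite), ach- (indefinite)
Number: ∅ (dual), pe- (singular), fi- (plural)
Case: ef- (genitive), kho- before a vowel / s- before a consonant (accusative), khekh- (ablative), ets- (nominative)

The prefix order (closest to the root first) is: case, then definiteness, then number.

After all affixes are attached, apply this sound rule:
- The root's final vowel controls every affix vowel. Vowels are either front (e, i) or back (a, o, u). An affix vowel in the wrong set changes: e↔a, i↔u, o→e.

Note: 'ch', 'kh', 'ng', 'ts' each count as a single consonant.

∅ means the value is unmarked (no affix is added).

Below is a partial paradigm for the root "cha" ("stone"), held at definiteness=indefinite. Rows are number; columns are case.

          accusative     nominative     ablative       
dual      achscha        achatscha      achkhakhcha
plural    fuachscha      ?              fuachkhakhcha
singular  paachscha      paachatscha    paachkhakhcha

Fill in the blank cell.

Attach case nominative ets- → etscha.
Attach definiteness indefinite ach- → achetscha.
Attach number plural fi- → fiachetscha.
Apply vowel harmony: fiachetscha → fuachatscha.

fuachatscha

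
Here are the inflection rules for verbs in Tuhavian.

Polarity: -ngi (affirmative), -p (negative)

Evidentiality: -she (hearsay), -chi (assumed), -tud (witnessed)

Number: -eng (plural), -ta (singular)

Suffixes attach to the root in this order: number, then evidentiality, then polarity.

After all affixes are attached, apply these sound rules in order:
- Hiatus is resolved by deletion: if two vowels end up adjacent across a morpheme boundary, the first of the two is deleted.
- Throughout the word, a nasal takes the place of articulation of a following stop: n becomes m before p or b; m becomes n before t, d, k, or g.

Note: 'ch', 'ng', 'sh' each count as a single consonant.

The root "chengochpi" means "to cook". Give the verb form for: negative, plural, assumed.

chengochpengchip

Attach number plural -eng → chengochpieng.
Attach evidentiality assumed -chi → chengochpiengchi.
Attach polarity negative -p → chengochpiengchip.
Apply vowel deletion: chengochpiengchip → chengochpengchip.
Nasal assimilation: no change.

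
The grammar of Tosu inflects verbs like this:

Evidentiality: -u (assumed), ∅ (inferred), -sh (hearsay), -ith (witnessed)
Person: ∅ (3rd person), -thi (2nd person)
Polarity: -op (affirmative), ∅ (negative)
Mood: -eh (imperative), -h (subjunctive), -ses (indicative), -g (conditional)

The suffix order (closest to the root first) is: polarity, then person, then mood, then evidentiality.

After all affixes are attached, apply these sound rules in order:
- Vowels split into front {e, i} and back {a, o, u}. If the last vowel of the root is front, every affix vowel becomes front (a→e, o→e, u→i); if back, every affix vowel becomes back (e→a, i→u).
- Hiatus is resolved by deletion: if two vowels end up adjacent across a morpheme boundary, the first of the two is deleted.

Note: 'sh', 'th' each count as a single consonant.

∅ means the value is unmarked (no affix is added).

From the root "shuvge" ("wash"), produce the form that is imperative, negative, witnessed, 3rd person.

shuvgehith

polarity = negative: zero marking, form stays shuvge.
person = 3rd person: zero marking, form stays shuvge.
Attach mood imperative -eh → shuvgeeh.
Attach evidentiality witnessed -ith → shuvgeehith.
Vowel harmony: no change.
Apply vowel deletion: shuvgeehith → shuvgehith.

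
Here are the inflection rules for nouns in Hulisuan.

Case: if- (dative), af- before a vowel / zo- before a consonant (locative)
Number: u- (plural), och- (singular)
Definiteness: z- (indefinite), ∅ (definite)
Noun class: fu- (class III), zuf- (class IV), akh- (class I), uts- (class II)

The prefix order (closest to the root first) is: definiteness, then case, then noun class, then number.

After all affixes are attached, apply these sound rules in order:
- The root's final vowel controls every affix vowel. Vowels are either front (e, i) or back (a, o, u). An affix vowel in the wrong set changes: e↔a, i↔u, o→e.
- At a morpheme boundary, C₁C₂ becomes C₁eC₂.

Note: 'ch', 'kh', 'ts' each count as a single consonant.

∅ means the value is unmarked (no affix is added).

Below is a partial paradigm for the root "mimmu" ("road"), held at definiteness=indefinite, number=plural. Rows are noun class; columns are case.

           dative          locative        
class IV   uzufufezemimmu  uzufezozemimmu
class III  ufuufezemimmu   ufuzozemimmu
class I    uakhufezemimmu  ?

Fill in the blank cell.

uakhezozemimmu

Attach definiteness indefinite z- → zmimmu.
Attach case locative zo- (before consonant 'z') → zozmimmu.
Attach noun class class I akh- → akhzozmimmu.
Attach number plural u- → uakhzozmimmu.
Vowel harmony: no change.
Apply epenthesis: uakhzozmimmu → uakhezozemimmu.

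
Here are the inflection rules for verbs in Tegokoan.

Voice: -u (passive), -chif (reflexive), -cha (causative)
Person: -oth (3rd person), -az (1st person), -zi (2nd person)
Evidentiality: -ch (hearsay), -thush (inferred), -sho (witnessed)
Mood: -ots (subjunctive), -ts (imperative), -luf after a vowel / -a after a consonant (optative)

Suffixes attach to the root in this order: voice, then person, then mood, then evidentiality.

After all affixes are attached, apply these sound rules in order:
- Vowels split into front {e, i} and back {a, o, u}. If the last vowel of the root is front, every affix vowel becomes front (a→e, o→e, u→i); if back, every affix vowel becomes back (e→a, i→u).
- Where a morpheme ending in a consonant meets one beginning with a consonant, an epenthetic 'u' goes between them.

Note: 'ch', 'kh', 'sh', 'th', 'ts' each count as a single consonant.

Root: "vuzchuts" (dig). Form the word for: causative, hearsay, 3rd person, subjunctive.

Attach voice causative -cha → vuzchutscha.
Attach person 3rd person -oth → vuzchutschaoth.
Attach mood subjunctive -ots → vuzchutschaothots.
Attach evidentiality hearsay -ch → vuzchutschaothotsch.
Vowel harmony: no change.
Apply epenthesis: vuzchutschaothotsch → vuzchutsuchaothotsuch.

vuzchutsuchaothotsuch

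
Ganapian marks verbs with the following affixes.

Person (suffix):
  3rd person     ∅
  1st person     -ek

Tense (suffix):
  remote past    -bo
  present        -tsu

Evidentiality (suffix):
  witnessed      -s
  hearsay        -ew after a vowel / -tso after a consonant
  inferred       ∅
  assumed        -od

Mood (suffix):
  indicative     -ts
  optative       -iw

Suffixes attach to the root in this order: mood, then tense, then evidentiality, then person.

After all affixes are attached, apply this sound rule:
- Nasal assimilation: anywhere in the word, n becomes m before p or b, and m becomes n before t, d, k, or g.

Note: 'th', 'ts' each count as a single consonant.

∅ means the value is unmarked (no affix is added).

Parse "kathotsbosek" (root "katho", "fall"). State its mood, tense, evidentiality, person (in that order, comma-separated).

Segment: katho-ts-bo-s-ek.
mood: -ts → indicative.
tense: -bo → remote past.
evidentiality: -s → witnessed.
person: -ek → 1st person.

indicative, remote past, witnessed, 1st person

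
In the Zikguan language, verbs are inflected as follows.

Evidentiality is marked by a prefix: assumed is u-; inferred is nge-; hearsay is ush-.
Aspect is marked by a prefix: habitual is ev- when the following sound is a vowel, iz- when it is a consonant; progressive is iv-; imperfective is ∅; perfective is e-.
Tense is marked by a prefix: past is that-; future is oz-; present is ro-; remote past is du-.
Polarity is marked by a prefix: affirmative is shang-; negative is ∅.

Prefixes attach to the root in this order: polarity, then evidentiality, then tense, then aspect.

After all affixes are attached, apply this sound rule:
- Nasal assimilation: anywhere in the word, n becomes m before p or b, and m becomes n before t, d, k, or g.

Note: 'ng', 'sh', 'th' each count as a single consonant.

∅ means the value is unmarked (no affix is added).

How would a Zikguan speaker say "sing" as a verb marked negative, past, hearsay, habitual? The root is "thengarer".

izthatushthengarer

polarity = negative: zero marking, form stays thengarer.
Attach evidentiality hearsay ush- → ushthengarer.
Attach tense past that- → thatushthengarer.
Attach aspect habitual iz- (before consonant 'th') → izthatushthengarer.
Nasal assimilation: no change.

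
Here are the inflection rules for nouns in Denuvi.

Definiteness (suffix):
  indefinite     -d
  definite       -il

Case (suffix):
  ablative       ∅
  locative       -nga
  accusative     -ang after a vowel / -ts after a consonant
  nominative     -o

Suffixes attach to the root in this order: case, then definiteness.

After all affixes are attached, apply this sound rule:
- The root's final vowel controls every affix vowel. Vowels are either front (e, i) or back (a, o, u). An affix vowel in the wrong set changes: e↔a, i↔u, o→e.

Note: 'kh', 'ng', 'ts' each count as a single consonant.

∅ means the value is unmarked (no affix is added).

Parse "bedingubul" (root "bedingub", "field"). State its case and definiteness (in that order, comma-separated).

Segment: bedingub-il.
case: ∅ → ablative.
definiteness: -il → definite.

ablative, definite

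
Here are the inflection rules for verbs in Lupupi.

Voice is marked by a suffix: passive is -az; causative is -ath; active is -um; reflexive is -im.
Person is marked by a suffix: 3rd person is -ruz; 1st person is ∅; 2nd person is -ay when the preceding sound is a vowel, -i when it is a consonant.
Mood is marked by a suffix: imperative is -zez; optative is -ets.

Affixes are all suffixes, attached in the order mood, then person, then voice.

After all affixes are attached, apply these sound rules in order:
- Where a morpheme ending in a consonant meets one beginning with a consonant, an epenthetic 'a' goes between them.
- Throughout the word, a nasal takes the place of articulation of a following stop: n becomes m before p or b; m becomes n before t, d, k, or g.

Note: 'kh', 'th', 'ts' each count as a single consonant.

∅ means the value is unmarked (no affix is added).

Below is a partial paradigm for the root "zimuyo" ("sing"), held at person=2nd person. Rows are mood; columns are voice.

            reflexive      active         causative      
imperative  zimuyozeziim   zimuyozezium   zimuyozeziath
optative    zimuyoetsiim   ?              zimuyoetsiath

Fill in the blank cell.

zimuyoetsium

Attach mood optative -ets → zimuyoets.
Attach person 2nd person -i (after consonant 'ts') → zimuyoetsi.
Attach voice active -um → zimuyoetsium.
Epenthesis: no change.
Nasal assimilation: no change.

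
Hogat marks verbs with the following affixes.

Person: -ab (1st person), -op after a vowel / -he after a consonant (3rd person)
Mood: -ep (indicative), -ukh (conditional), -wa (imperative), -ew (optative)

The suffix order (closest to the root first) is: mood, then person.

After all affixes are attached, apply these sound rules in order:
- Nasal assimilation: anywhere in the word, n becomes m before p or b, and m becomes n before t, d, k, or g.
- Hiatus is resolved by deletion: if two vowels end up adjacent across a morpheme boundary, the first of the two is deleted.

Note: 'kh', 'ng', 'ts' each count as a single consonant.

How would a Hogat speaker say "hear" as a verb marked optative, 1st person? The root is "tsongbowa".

Attach mood optative -ew → tsongbowaew.
Attach person 1st person -ab → tsongbowaewab.
Nasal assimilation: no change.
Apply vowel deletion: tsongbowaewab → tsongbowewab.

tsongbowewab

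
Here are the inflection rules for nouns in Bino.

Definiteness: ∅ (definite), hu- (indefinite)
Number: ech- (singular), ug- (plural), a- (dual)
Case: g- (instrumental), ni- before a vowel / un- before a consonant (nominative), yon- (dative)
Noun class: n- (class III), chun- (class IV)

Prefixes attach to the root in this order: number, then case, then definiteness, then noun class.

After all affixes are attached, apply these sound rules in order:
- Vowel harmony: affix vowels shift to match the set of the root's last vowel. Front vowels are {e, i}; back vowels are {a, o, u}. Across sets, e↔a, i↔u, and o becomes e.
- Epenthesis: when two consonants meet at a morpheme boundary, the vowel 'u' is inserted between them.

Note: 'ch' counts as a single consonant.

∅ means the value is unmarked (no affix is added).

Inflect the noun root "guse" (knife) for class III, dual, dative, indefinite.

nuhiyeneguse

Attach number dual a- → aguse.
Attach case dative yon- → yonaguse.
Attach definiteness indefinite hu- → huyonaguse.
Attach noun class class III n- → nhuyonaguse.
Apply vowel harmony: nhuyonaguse → nhiyeneguse.
Apply epenthesis: nhiyeneguse → nuhiyeneguse.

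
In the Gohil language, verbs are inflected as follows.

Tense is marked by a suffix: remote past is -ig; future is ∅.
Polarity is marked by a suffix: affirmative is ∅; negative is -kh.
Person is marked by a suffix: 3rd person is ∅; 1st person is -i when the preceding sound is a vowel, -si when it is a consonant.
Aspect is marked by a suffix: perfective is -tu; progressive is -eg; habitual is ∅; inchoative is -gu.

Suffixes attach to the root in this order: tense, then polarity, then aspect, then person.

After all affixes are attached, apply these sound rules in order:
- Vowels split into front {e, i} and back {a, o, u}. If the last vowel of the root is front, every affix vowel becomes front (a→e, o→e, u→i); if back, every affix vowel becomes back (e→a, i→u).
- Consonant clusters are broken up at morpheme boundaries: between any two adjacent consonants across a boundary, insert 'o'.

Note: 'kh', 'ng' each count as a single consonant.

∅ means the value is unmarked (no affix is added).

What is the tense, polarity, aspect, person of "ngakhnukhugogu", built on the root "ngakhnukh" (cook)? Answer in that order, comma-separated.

remote past, affirmative, inchoative, 3rd person

Segment: ngakhnukh-ig-gu.
tense: -ig → remote past.
polarity: ∅ → affirmative.
aspect: -gu → inchoative.
person: ∅ → 3rd person.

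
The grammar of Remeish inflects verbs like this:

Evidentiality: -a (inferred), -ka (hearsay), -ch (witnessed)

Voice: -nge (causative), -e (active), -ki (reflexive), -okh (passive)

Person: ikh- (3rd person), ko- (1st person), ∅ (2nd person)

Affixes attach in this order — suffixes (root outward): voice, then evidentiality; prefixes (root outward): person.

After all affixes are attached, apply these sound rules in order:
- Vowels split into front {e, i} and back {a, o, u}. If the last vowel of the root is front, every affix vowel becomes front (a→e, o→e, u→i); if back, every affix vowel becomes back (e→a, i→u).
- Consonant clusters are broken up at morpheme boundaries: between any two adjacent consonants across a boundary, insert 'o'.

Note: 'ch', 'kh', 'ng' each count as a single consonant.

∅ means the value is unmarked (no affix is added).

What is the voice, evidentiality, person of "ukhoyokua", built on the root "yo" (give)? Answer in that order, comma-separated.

reflexive, inferred, 3rd person

Segment: ikh-yo-ki-a.
voice: -ki → reflexive.
evidentiality: -a → inferred.
person: ikh- → 3rd person.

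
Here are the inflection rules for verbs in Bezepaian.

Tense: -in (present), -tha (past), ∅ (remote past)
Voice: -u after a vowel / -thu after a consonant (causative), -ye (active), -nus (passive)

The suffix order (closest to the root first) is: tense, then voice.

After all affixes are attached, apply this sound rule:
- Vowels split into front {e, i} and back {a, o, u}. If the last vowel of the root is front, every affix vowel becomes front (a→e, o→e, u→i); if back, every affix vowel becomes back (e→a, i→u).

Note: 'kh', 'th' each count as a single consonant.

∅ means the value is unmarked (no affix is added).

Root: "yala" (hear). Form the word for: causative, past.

Attach tense past -tha → yalatha.
Attach voice causative -u (after vowel 'a') → yalathau.
Vowel harmony: no change.

yalathau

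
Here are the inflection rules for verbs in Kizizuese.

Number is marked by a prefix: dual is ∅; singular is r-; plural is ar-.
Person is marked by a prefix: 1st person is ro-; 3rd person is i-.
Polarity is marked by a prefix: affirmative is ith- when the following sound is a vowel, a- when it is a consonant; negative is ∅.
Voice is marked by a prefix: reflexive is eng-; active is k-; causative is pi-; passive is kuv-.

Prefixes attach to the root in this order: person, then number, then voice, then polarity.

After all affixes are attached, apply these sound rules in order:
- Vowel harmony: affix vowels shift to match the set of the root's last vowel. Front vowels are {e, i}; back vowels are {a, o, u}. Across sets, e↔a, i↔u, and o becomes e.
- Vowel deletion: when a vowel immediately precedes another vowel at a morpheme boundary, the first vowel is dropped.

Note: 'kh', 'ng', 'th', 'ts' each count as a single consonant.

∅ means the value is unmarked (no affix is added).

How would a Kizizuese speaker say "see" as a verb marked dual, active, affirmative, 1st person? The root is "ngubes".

Attach person 1st person ro- → rongubes.
number = dual: zero marking, form stays rongubes.
Attach voice active k- → krongubes.
Attach polarity affirmative a- (before consonant 'k') → akrongubes.
Apply vowel harmony: akrongubes → ekrengubes.
Vowel deletion: no change.

ekrengubes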